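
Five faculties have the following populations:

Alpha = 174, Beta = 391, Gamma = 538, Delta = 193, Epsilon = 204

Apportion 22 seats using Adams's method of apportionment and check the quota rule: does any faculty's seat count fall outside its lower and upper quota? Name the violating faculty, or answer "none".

none

Standard quotas: Alpha 2.552, Beta 5.735, Gamma 7.891, Delta 2.831, Epsilon 2.992.
Adams allocation: Alpha 3, Beta 6, Gamma 7, Delta 3, Epsilon 3.
Every allocation lies between the lower and upper quota.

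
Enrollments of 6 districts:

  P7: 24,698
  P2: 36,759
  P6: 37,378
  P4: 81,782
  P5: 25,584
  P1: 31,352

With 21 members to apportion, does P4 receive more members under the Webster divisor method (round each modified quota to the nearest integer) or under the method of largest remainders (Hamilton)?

Webster: P7 2, P2 3, P6 3, P4 8, P5 2, P1 3.
Hamilton: P7 2, P2 3, P6 4, P4 7, P5 2, P1 3.
P4 gets 8 under Webster and 7 under Hamilton.

Webster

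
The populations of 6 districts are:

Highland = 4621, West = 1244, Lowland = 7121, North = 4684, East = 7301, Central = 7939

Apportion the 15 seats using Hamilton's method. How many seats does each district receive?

Total 32910; standard divisor 32910/15 = 2194.
Standard quotas: Highland 2.1062, West 0.5670, Lowland 3.2457, North 2.1349, East 3.3277, Central 3.6185.
Lower quotas: Highland 2, West 0, Lowland 3, North 2, East 3, Central 3 (sum 13, leaving 2 seats).
Remainders in descending order: Central 0.6185, West 0.5670, East 0.3277, Lowland 0.2457, North 0.1349, Highland 0.1062.
The surplus seats go to Central, West.

Highland: 2, West: 1, Lowland: 3, North: 2, East: 3, Central: 4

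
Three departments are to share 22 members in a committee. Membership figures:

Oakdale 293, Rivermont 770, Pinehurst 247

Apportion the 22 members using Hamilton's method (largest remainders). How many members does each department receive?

Oakdale=5, Rivermont=13, Pinehurst=4

The standard divisor is 1310/22 ≈ 59.545.
Standard quotas: Oakdale 4.921, Rivermont 12.931, Pinehurst 4.148.
Lower quotas: Oakdale 4, Rivermont 12, Pinehurst 4 (sum 20, leaving 2 seats).
Remainders in descending order: Rivermont 0.931, Oakdale 0.921, Pinehurst 0.148.
Largest remainders: Rivermont, Oakdale receive the extra seats.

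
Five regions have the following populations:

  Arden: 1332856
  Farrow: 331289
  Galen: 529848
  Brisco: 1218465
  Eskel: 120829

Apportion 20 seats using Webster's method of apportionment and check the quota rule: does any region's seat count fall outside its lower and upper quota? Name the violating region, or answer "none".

none

Standard quotas: Arden 7.545, Farrow 1.875, Galen 2.999, Brisco 6.897, Eskel 0.684.
Webster allocation: Arden 7, Farrow 2, Galen 3, Brisco 7, Eskel 1.
Every allocation lies between the lower and upper quota.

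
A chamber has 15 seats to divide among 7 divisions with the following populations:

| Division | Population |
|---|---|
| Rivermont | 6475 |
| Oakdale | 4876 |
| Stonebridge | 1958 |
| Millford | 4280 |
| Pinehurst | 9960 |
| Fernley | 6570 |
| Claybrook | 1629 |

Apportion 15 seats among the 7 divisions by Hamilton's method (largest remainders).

Total 35748; standard divisor 35748/15 ≈ 2383.2.
Standard quotas: Rivermont 2.7169, Oakdale 2.0460, Stonebridge 0.8216, Millford 1.7959, Pinehurst 4.1793, Fernley 2.7568, Claybrook 0.6835.
Lower quotas: Rivermont 2, Oakdale 2, Stonebridge 0, Millford 1, Pinehurst 4, Fernley 2, Claybrook 0 (sum 11, leaving 4 seats).
Remainders in descending order: Stonebridge 0.8216, Millford 0.7959, Fernley 0.7568, Rivermont 0.7169, Claybrook 0.6835, Pinehurst 0.1793, Oakdale 0.0460.
The surplus seats go to Stonebridge, Millford, Fernley, Rivermont.

Rivermont: 3, Oakdale: 2, Stonebridge: 1, Millford: 2, Pinehurst: 4, Fernley: 3, Claybrook: 0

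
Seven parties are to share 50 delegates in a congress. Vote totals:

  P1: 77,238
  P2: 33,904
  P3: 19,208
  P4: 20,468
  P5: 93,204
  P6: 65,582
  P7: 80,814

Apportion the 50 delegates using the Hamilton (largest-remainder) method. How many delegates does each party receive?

Standard divisor: 390418 ÷ 50 ≈ 7808.36.
Standard quotas: P1 9.8917, P2 4.3420, P3 2.4599, P4 2.6213, P5 11.9364, P6 8.3989, P7 10.3497.
Lower quotas: P1 9, P2 4, P3 2, P4 2, P5 11, P6 8, P7 10 (sum 46, leaving 4 seats).
Remainders in descending order: P5 0.9364, P1 0.8917, P4 0.6213, P3 0.4599, P6 0.3989, P7 0.3497, P2 0.3420.
The surplus seats go to P5, P1, P4, P3.

P1 10, P2 4, P3 3, P4 3, P5 12, P6 8, P7 10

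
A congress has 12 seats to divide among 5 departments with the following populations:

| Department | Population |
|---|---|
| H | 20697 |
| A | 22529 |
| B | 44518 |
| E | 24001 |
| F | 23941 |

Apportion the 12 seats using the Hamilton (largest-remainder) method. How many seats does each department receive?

Total 135686; standard divisor 135686/12 ≈ 11307.167.
Standard quotas: H 1.8304, A 1.9925, B 3.9371, E 2.1226, F 2.1173.
Lower quotas: H 1, A 1, B 3, E 2, F 2 (sum 9, leaving 3 seats).
Remainders in descending order: A 0.9925, B 0.9371, H 0.8304, E 0.1226, F 0.1173.
The surplus seats go to A, B, H.

H=2, A=2, B=4, E=2, F=2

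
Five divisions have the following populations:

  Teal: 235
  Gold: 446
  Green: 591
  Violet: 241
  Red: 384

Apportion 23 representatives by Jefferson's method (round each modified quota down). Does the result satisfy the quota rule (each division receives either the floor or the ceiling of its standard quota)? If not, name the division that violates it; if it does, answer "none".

none

Standard quotas: Teal 2.849, Gold 5.407, Green 7.166, Violet 2.922, Red 4.656.
Jefferson allocation: Teal 3, Gold 5, Green 7, Violet 3, Red 5.
Every allocation lies between the lower and upper quota.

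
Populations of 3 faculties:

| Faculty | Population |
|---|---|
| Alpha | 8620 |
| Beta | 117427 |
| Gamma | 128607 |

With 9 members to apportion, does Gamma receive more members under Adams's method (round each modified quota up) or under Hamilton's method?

Hamilton

Adams: Alpha 1, Beta 4, Gamma 4.
Hamilton: Alpha 0, Beta 4, Gamma 5.
Gamma gets 4 under Adams and 5 under Hamilton.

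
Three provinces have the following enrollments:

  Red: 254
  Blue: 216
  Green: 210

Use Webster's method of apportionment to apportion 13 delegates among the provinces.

Standard divisor 680/13 ≈ 52.308; standard quotas: Red 4.856, Blue 4.129, Green 4.015.
Rounding to the nearest integer gives Red 5, Blue 4, Green 4 — total 13, matching the house size, so no adjustment is needed.

Red: 5, Blue: 4, Green: 4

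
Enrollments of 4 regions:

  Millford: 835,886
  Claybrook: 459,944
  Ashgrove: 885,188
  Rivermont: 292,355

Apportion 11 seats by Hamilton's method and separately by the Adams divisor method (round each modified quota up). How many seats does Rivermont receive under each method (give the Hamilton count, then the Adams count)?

Hamilton: Millford 4, Claybrook 2, Ashgrove 4, Rivermont 1.
Adams: Millford 3, Claybrook 2, Ashgrove 4, Rivermont 2.
Rivermont gets 1 under Hamilton and 2 under Adams.

1 and 2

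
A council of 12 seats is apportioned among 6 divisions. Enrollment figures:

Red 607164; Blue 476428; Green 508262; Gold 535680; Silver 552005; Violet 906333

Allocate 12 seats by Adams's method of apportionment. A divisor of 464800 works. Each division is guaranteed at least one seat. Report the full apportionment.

With modified divisor 464800: modified quotas Red 1.306, Blue 1.025, Green 1.094, Gold 1.152, Silver 1.188, Violet 1.950.
Rounding up: Red 2, Blue 2, Green 2, Gold 2, Silver 2, Violet 2 (total 12).

Red 2, Blue 2, Green 2, Gold 2, Silver 2, Violet 2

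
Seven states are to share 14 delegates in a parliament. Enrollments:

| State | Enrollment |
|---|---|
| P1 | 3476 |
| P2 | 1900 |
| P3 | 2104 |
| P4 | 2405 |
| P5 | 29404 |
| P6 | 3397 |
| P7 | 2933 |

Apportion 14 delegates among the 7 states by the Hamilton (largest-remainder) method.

The standard divisor is 45619/14 ≈ 3258.5.
Standard quotas: P1 1.0667, P2 0.5831, P3 0.6457, P4 0.7381, P5 9.0238, P6 1.0425, P7 0.9001.
Lower quotas: P1 1, P2 0, P3 0, P4 0, P5 9, P6 1, P7 0 (sum 11, leaving 3 seats).
Remainders in descending order: P7 0.9001, P4 0.7381, P3 0.6457, P2 0.5831, P1 0.0667, P6 0.0425, P5 0.0238.
Largest remainders: P7, P4, P3 receive the extra seats.

P1 1, P2 0, P3 1, P4 1, P5 9, P6 1, P7 1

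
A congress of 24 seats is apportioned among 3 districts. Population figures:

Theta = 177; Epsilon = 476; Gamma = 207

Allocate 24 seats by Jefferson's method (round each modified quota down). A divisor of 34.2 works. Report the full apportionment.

With modified divisor 34.2: modified quotas Theta 5.175, Epsilon 13.918, Gamma 6.053.
Rounding down: Theta 5, Epsilon 13, Gamma 6 (total 24).

Theta 5, Epsilon 13, Gamma 6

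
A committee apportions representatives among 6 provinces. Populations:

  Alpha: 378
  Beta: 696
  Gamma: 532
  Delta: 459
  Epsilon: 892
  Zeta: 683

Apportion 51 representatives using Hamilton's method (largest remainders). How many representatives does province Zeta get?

Total 3640; standard divisor 3640/51 ≈ 71.373.
Standard quotas: Alpha 5.296, Beta 9.752, Gamma 7.454, Delta 6.431, Epsilon 12.498, Zeta 9.570.
Lower quotas: Alpha 5, Beta 9, Gamma 7, Delta 6, Epsilon 12, Zeta 9 (sum 48, leaving 3 seats).
Remainders in descending order: Beta 0.752, Zeta 0.570, Epsilon 0.498, Gamma 0.454, Delta 0.431, Alpha 0.296.
Largest remainders: Beta, Zeta, Epsilon receive the extra seats.
Zeta receives 10.

10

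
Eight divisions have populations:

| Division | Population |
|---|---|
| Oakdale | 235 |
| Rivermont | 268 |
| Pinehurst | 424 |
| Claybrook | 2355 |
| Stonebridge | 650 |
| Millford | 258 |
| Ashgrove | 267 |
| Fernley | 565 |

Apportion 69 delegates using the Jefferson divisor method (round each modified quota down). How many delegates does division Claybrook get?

Standard divisor 5022/69 ≈ 72.783; standard quotas: Oakdale 3.229, Rivermont 3.682, Pinehurst 5.826, Claybrook 32.357, Stonebridge 8.931, Millford 3.545, Ashgrove 3.668, Fernley 7.763.
Rounding down gives 3, 3, 5, 32, 8, 3, 3, 7 = 64 seats, so the divisor must be adjusted.
With modified divisor 68: modified quotas Oakdale 3.456, Rivermont 3.941, Pinehurst 6.235, Claybrook 34.632, Stonebridge 9.559, Millford 3.794, Ashgrove 3.926, Fernley 8.309.
Rounding down: Oakdale 3, Rivermont 3, Pinehurst 6, Claybrook 34, Stonebridge 9, Millford 3, Ashgrove 3, Fernley 8 (total 69).
Claybrook receives 34.

34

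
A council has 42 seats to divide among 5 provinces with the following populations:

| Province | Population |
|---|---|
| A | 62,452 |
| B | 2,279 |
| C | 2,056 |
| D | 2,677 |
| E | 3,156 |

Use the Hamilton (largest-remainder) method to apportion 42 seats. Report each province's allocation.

A 36; B 1; C 1; D 2; E 2

Total 72620; standard divisor 72620/42 ≈ 1729.048.
Standard quotas: A 36.1193, B 1.3181, C 1.1891, D 1.5483, E 1.8253.
Lower quotas: A 36, B 1, C 1, D 1, E 1 (sum 40, leaving 2 seats).
Remainders in descending order: E 0.8253, D 0.5483, B 0.3181, C 0.1891, A 0.1193.
Largest remainders: E, D receive the extra seats.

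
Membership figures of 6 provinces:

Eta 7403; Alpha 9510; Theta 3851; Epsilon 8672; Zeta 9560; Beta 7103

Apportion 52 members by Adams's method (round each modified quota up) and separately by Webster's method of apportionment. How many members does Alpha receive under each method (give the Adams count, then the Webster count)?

10 and 11

Adams: Eta 8, Alpha 10, Theta 5, Epsilon 10, Zeta 11, Beta 8.
Webster: Eta 8, Alpha 11, Theta 4, Epsilon 10, Zeta 11, Beta 8.
Alpha gets 10 under Adams and 11 under Webster.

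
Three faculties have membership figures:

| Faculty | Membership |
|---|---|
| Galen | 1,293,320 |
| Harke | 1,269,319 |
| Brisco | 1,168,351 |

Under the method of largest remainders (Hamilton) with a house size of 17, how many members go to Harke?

Standard divisor: 3730990 ÷ 17 = 219470.
Standard quotas: Galen 5.8929, Harke 5.7836, Brisco 5.3235.
Lower quotas: Galen 5, Harke 5, Brisco 5 (sum 15, leaving 2 seats).
Remainders in descending order: Galen 0.8929, Harke 0.7836, Brisco 0.3235.
The surplus seats go to Galen, Harke.
Harke receives 6.

6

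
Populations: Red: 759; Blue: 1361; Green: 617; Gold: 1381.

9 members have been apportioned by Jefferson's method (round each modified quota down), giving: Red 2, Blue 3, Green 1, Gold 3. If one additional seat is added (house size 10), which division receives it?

Priority for the next seat is population ÷ (current seats + 1).
Priorities: Red 253.000, Blue 340.250, Green 308.500, Gold 345.250.
Highest priority: Gold.

Gold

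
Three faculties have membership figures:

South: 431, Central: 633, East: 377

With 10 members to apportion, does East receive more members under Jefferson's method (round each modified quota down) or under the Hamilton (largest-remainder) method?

Jefferson: South 3, Central 5, East 2.
Hamilton: South 3, Central 4, East 3.
East gets 2 under Jefferson and 3 under Hamilton.

Hamilton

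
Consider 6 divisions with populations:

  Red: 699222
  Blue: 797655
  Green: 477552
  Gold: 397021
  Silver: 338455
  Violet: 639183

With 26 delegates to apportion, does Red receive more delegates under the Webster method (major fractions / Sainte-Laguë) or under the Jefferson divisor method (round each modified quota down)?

Webster: Red 5, Blue 6, Green 4, Gold 3, Silver 3, Violet 5.
Jefferson: Red 6, Blue 6, Green 4, Gold 3, Silver 2, Violet 5.
Red gets 5 under Webster and 6 under Jefferson.

Jefferson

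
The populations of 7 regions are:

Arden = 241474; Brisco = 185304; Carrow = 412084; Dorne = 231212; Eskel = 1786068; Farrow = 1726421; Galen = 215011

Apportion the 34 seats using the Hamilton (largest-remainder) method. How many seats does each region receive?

Standard divisor: 4797574 ÷ 34 ≈ 141105.118.
Standard quotas: Arden 1.7113, Brisco 1.3132, Carrow 2.9204, Dorne 1.6386, Eskel 12.6577, Farrow 12.2350, Galen 1.5238.
Lower quotas: Arden 1, Brisco 1, Carrow 2, Dorne 1, Eskel 12, Farrow 12, Galen 1 (sum 30, leaving 4 seats).
Remainders in descending order: Carrow 0.9204, Arden 0.7113, Eskel 0.6577, Dorne 0.6386, Galen 0.5238, Brisco 0.3132, Farrow 0.2350.
The surplus seats go to Carrow, Arden, Eskel, Dorne.

Arden 2, Brisco 1, Carrow 3, Dorne 2, Eskel 13, Farrow 12, Galen 1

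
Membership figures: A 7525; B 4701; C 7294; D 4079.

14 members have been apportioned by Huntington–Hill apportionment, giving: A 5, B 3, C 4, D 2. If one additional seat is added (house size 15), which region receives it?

D

Priority for the next seat is population ÷ (√(s·(s+1))).
Priorities: A 1373.871, B 1357.062, C 1630.988, D 1665.245.
Highest priority: D.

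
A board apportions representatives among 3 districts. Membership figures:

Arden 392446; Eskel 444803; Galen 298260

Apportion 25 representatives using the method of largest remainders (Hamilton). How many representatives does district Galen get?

Total 1135509; standard divisor 1135509/25 ≈ 45420.36.
Standard quotas: Arden 8.6403, Eskel 9.7930, Galen 6.5667.
Lower quotas: Arden 8, Eskel 9, Galen 6 (sum 23, leaving 2 seats).
Remainders in descending order: Eskel 0.7930, Arden 0.6403, Galen 0.5667.
The surplus seats go to Eskel, Arden.
Galen receives 6.

6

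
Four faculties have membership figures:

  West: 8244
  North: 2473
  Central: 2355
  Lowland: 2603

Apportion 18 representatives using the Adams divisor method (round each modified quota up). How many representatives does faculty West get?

9

Standard divisor 15675/18 ≈ 870.833; standard quotas: West 9.467, North 2.840, Central 2.704, Lowland 2.989.
Rounding up gives 10, 3, 3, 3 = 19 seats, so the divisor must be adjusted.
With modified divisor 1000: modified quotas West 8.244, North 2.473, Central 2.355, Lowland 2.603.
Rounding up: West 9, North 3, Central 3, Lowland 3 (total 18).
West receives 9.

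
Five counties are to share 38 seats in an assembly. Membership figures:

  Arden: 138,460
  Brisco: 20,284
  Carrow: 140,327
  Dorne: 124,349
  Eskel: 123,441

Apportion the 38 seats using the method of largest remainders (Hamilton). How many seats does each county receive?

Arden 10, Brisco 1, Carrow 10, Dorne 9, Eskel 8

Total 546861; standard divisor 546861/38 ≈ 14391.079.
Standard quotas: Arden 9.6212, Brisco 1.4095, Carrow 9.7510, Dorne 8.6407, Eskel 8.5776.
Lower quotas: Arden 9, Brisco 1, Carrow 9, Dorne 8, Eskel 8 (sum 35, leaving 3 seats).
Remainders in descending order: Carrow 0.7510, Dorne 0.6407, Arden 0.6212, Eskel 0.5776, Brisco 0.4095.
The surplus seats go to Carrow, Dorne, Arden.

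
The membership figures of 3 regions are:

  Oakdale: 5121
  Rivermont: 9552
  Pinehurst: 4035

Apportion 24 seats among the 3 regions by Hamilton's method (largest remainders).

Oakdale=7, Rivermont=12, Pinehurst=5

Standard divisor: 18708 ÷ 24 ≈ 779.5.
Standard quotas: Oakdale 6.5696, Rivermont 12.2540, Pinehurst 5.1764.
Lower quotas: Oakdale 6, Rivermont 12, Pinehurst 5 (sum 23, leaving 1 seat).
Remainders in descending order: Oakdale 0.5696, Rivermont 0.2540, Pinehurst 0.1764.
The surplus seat goes to Oakdale.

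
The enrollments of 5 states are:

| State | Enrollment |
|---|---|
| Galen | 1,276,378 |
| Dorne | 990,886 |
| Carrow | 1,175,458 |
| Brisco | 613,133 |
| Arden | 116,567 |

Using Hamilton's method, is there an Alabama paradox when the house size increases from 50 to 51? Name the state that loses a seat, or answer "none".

At 50 seats: Galen 15, Dorne 12, Carrow 14, Brisco 7, Arden 2.
At 51 seats: Galen 16, Dorne 12, Carrow 14, Brisco 8, Arden 1.
Arden drops from 2 to 1.

Arden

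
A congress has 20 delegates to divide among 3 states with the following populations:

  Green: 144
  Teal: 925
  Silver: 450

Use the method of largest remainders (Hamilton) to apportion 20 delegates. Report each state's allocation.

Green 2, Teal 12, Silver 6

The standard divisor is 1519/20 ≈ 75.95.
Standard quotas: Green 1.896, Teal 12.179, Silver 5.925.
Lower quotas: Green 1, Teal 12, Silver 5 (sum 18, leaving 2 seats).
Remainders in descending order: Silver 0.925, Green 0.896, Teal 0.179.
Largest remainders: Silver, Green receive the extra seats.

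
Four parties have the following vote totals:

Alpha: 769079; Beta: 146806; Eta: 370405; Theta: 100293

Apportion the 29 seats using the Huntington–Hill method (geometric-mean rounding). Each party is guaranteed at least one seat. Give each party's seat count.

Alpha: 16, Beta: 3, Eta: 8, Theta: 2

With divisor 48065: modified quotas Alpha 16.001, Beta 3.054, Eta 7.706, Theta 2.087.
Geometric-mean thresholds: Alpha √(16·17)=16.492, Beta √(3·4)=3.464, Eta √(7·8)=7.483, Theta √(2·3)=2.449.
Each quota rounded against its threshold gives Alpha 16, Beta 3, Eta 8, Theta 2 (total 29).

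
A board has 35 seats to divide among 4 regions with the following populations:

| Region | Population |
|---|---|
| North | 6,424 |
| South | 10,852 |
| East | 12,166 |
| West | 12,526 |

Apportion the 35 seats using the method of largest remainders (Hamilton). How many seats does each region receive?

Standard divisor: 41968 ÷ 35 ≈ 1199.086.
Standard quotas: North 5.3574, South 9.0502, East 10.1461, West 10.4463.
Lower quotas: North 5, South 9, East 10, West 10 (sum 34, leaving 1 seat).
Remainders in descending order: West 0.4463, North 0.3574, East 0.1461, South 0.0502.
The surplus seat goes to West.

North: 5, South: 9, East: 10, West: 11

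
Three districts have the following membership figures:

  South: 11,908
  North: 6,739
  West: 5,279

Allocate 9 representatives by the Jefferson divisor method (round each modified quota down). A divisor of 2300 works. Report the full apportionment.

With modified divisor 2300: modified quotas South 5.177, North 2.930, West 2.295.
Rounding down: South 5, North 2, West 2 (total 9).

South: 5, North: 2, West: 2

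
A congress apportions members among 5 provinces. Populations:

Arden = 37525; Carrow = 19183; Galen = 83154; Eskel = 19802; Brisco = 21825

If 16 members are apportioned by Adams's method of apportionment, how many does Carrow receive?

Standard divisor 181489/16 ≈ 11343.062; standard quotas: Arden 3.308, Carrow 1.691, Galen 7.331, Eskel 1.746, Brisco 1.924.
Rounding up gives 4, 2, 8, 2, 2 = 18 seats, so the divisor must be adjusted.
With modified divisor 13200: modified quotas Arden 2.843, Carrow 1.453, Galen 6.300, Eskel 1.500, Brisco 1.653.
Rounding up: Arden 3, Carrow 2, Galen 7, Eskel 2, Brisco 2 (total 16).
Carrow receives 2.

2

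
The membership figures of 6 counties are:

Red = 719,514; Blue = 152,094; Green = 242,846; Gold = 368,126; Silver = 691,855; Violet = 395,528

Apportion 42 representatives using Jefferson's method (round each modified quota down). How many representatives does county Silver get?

Standard divisor 2569963/42 ≈ 61189.595; standard quotas: Red 11.759, Blue 2.486, Green 3.969, Gold 6.016, Silver 11.307, Violet 6.464.
Rounding down gives 11, 2, 3, 6, 11, 6 = 39 seats, so the divisor must be adjusted.
With modified divisor 57100: modified quotas Red 12.601, Blue 2.664, Green 4.253, Gold 6.447, Silver 12.117, Violet 6.927.
Rounding down: Red 12, Blue 2, Green 4, Gold 6, Silver 12, Violet 6 (total 42).
Silver receives 12.

12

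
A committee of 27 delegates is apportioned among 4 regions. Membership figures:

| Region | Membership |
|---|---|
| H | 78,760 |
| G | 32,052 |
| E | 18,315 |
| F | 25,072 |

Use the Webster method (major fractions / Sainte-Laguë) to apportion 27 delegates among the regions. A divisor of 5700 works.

H=14, G=6, E=3, F=4

With modified divisor 5700: modified quotas H 13.818, G 5.623, E 3.213, F 4.399.
Rounding to the nearest integer: H 14, G 6, E 3, F 4 (total 27).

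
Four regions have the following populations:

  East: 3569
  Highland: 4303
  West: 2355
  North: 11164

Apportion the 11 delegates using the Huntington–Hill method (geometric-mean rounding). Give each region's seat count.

With divisor 1897: modified quotas East 1.881, Highland 2.268, West 1.241, North 5.885.
Geometric-mean thresholds: East √(1·2)=1.414, Highland √(2·3)=2.449, West √(1·2)=1.414, North √(5·6)=5.477.
Each quota rounded against its threshold gives East 2, Highland 2, West 1, North 6 (total 11).

East=2; Highland=2; West=1; North=6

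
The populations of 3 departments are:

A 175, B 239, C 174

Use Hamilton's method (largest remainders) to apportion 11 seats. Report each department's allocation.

A=3, B=5, C=3

The standard divisor is 588/11 ≈ 53.455.
Standard quotas: A 3.274, B 4.471, C 3.255.
Lower quotas: A 3, B 4, C 3 (sum 10, leaving 1 seat).
Remainders in descending order: B 0.471, A 0.274, C 0.255.
Largest remainder: B receives the extra seat.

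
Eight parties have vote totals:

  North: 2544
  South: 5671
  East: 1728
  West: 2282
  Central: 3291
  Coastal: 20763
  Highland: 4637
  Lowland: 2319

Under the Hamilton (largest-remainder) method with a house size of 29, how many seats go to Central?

2

Total 43235; standard divisor 43235/29 ≈ 1490.862.
Standard quotas: North 1.7064, South 3.8038, East 1.1591, West 1.5307, Central 2.2074, Coastal 13.9268, Highland 3.1103, Lowland 1.5555.
Lower quotas: North 1, South 3, East 1, West 1, Central 2, Coastal 13, Highland 3, Lowland 1 (sum 25, leaving 4 seats).
Remainders in descending order: Coastal 0.9268, South 0.8038, North 0.7064, Lowland 0.5555, West 0.5307, Central 0.2074, East 0.1591, Highland 0.1103.
The surplus seats go to Coastal, South, North, Lowland.
Central receives 2.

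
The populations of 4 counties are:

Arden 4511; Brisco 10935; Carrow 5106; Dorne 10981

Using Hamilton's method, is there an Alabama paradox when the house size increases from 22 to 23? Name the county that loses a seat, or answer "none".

At 22 seats: Arden 3, Brisco 8, Carrow 3, Dorne 8.
At 23 seats: Arden 3, Brisco 8, Carrow 4, Dorne 8.
No county's allocation decreased.

none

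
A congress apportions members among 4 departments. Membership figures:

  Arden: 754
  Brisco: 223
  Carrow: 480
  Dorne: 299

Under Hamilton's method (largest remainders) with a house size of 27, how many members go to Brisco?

The standard divisor is 1756/27 ≈ 65.037.
Standard quotas: Arden 11.593, Brisco 3.429, Carrow 7.380, Dorne 4.597.
Lower quotas: Arden 11, Brisco 3, Carrow 7, Dorne 4 (sum 25, leaving 2 seats).
Remainders in descending order: Dorne 0.597, Arden 0.593, Brisco 0.429, Carrow 0.380.
The surplus seats go to Dorne, Arden.
Brisco receives 3.

3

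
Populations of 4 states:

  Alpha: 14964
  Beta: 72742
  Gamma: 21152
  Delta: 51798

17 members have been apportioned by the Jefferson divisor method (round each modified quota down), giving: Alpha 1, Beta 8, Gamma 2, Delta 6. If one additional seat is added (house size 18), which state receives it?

Beta

Priority for the next seat is population ÷ (current seats + 1).
Priorities: Alpha 7482.000, Beta 8082.444, Gamma 7050.667, Delta 7399.714.
Highest priority: Beta.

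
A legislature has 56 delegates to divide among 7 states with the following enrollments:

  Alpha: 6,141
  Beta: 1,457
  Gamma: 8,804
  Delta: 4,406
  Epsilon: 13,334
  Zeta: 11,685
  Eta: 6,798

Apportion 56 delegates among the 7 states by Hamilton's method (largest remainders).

Alpha 7, Beta 2, Gamma 9, Delta 5, Epsilon 14, Zeta 12, Eta 7

Total 52625; standard divisor 52625/56 ≈ 939.732.
Standard quotas: Alpha 6.5348, Beta 1.5504, Gamma 9.3686, Delta 4.6886, Epsilon 14.1891, Zeta 12.4344, Eta 7.2340.
Lower quotas: Alpha 6, Beta 1, Gamma 9, Delta 4, Epsilon 14, Zeta 12, Eta 7 (sum 53, leaving 3 seats).
Remainders in descending order: Delta 0.6886, Beta 0.5504, Alpha 0.5348, Zeta 0.4344, Gamma 0.3686, Eta 0.2340, Epsilon 0.1891.
Largest remainders: Delta, Beta, Alpha receive the extra seats.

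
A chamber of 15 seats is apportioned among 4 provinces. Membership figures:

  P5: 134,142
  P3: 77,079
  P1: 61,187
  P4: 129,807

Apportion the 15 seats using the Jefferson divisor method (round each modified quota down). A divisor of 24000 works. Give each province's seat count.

With modified divisor 24000: modified quotas P5 5.589, P3 3.212, P1 2.549, P4 5.409.
Rounding down: P5 5, P3 3, P1 2, P4 5 (total 15).

P5 5, P3 3, P1 2, P4 5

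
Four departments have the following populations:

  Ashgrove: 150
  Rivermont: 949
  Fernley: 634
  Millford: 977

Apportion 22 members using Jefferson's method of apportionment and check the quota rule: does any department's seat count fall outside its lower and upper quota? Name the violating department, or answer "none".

none

Standard quotas: Ashgrove 1.218, Rivermont 7.704, Fernley 5.147, Millford 7.931.
Jefferson allocation: Ashgrove 1, Rivermont 8, Fernley 5, Millford 8.
Every allocation lies between the lower and upper quota.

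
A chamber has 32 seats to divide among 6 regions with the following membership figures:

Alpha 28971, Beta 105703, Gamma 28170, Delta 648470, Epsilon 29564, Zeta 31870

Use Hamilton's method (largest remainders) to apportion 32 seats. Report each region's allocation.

Alpha: 1; Beta: 4; Gamma: 1; Delta: 24; Epsilon: 1; Zeta: 1

The standard divisor is 872748/32 ≈ 27273.375.
Standard quotas: Alpha 1.0622, Beta 3.8757, Gamma 1.0329, Delta 23.7767, Epsilon 1.0840, Zeta 1.1685.
Lower quotas: Alpha 1, Beta 3, Gamma 1, Delta 23, Epsilon 1, Zeta 1 (sum 30, leaving 2 seats).
Remainders in descending order: Beta 0.8757, Delta 0.7767, Zeta 0.1685, Epsilon 0.0840, Alpha 0.0622, Gamma 0.0329.
The surplus seats go to Beta, Delta.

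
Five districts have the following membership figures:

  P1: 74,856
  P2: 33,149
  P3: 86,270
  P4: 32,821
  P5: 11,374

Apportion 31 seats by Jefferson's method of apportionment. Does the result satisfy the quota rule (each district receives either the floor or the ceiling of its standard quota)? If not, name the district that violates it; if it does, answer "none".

Standard quotas: P1 9.731, P2 4.309, P3 11.215, P4 4.267, P5 1.479.
Jefferson allocation: P1 10, P2 4, P3 12, P4 4, P5 1.
Every allocation lies between the lower and upper quota.

none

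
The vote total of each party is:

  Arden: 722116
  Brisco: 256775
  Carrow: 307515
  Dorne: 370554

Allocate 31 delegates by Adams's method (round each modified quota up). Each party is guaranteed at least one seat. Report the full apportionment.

Arden=13; Brisco=5; Carrow=6; Dorne=7

Standard divisor 1656960/31 ≈ 53450.323; standard quotas: Arden 13.510, Brisco 4.804, Carrow 5.753, Dorne 6.933.
Rounding up gives 14, 5, 6, 7 = 32 seats, so the divisor must be adjusted.
With modified divisor 57900: modified quotas Arden 12.472, Brisco 4.435, Carrow 5.311, Dorne 6.400.
Rounding up: Arden 13, Brisco 5, Carrow 6, Dorne 7 (total 31).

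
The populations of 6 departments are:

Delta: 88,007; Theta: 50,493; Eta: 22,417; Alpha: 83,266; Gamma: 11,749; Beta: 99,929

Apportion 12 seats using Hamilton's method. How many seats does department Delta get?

Standard divisor: 355861 ÷ 12 ≈ 29655.083.
Standard quotas: Delta 2.9677, Theta 1.7027, Eta 0.7559, Alpha 2.8078, Gamma 0.3962, Beta 3.3697.
Lower quotas: Delta 2, Theta 1, Eta 0, Alpha 2, Gamma 0, Beta 3 (sum 8, leaving 4 seats).
Remainders in descending order: Delta 0.9677, Alpha 0.8078, Eta 0.7559, Theta 0.7027, Gamma 0.3962, Beta 0.3697.
Largest remainders: Delta, Alpha, Eta, Theta receive the extra seats.
Delta receives 3.

3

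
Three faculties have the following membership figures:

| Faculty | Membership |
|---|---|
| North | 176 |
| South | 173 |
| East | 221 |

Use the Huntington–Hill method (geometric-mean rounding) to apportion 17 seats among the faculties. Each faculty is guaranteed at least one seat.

With divisor 33: modified quotas North 5.333, South 5.242, East 6.697.
Geometric-mean thresholds: North √(5·6)=5.477, South √(5·6)=5.477, East √(6·7)=6.481.
Each quota rounded against its threshold gives North 5, South 5, East 7 (total 17).

North 5, South 5, East 7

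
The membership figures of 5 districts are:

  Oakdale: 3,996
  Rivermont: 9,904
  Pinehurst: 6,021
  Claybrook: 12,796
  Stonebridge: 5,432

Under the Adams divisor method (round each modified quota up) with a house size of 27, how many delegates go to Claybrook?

9

Standard divisor 38149/27 ≈ 1412.926; standard quotas: Oakdale 2.828, Rivermont 7.010, Pinehurst 4.261, Claybrook 9.056, Stonebridge 3.845.
Rounding up gives 3, 8, 5, 10, 4 = 30 seats, so the divisor must be adjusted.
With modified divisor 1550: modified quotas Oakdale 2.578, Rivermont 6.390, Pinehurst 3.885, Claybrook 8.255, Stonebridge 3.505.
Rounding up: Oakdale 3, Rivermont 7, Pinehurst 4, Claybrook 9, Stonebridge 4 (total 27).
Claybrook receives 9.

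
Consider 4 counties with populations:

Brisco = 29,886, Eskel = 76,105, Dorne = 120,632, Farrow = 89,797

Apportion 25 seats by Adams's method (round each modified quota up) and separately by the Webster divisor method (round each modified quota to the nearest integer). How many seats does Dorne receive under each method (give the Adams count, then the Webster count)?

Adams: Brisco 3, Eskel 6, Dorne 9, Farrow 7.
Webster: Brisco 2, Eskel 6, Dorne 10, Farrow 7.
Dorne gets 9 under Adams and 10 under Webster.

9 and 10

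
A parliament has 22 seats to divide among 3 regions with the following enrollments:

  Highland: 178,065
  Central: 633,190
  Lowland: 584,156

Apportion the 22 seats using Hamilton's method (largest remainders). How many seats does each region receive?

Standard divisor: 1395411 ÷ 22 ≈ 63427.773.
Standard quotas: Highland 2.8074, Central 9.9829, Lowland 9.2098.
Lower quotas: Highland 2, Central 9, Lowland 9 (sum 20, leaving 2 seats).
Remainders in descending order: Central 0.9829, Highland 0.8074, Lowland 0.2098.
Largest remainders: Central, Highland receive the extra seats.

Highland: 3, Central: 10, Lowland: 9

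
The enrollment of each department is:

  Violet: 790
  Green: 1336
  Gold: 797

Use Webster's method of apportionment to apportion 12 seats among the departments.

Standard divisor 2923/12 ≈ 243.583; standard quotas: Violet 3.243, Green 5.485, Gold 3.272.
Rounding to the nearest integer gives 3, 5, 3 = 11 seats, so the divisor must be adjusted.
With modified divisor 240: modified quotas Violet 3.292, Green 5.567, Gold 3.321.
Rounding to the nearest integer: Violet 3, Green 6, Gold 3 (total 12).

Violet: 3; Green: 6; Gold: 3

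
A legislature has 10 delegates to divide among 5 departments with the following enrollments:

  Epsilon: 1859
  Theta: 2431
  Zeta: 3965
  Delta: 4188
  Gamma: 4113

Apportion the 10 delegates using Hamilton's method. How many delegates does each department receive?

Epsilon 1, Theta 1, Zeta 2, Delta 3, Gamma 3

The standard divisor is 16556/10 ≈ 1655.6.
Standard quotas: Epsilon 1.123, Theta 1.468, Zeta 2.395, Delta 2.530, Gamma 2.484.
Lower quotas: Epsilon 1, Theta 1, Zeta 2, Delta 2, Gamma 2 (sum 8, leaving 2 seats).
Remainders in descending order: Delta 0.530, Gamma 0.484, Theta 0.468, Zeta 0.395, Epsilon 0.123.
The surplus seats go to Delta, Gamma.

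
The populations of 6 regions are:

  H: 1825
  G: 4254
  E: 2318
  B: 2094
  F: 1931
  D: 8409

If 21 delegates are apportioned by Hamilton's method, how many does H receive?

The standard divisor is 20831/21 ≈ 991.952.
Standard quotas: H 1.8398, G 4.2885, E 2.3368, B 2.1110, F 1.9467, D 8.4772.
Lower quotas: H 1, G 4, E 2, B 2, F 1, D 8 (sum 18, leaving 3 seats).
Remainders in descending order: F 0.9467, H 0.8398, D 0.4772, E 0.3368, G 0.2885, B 0.1110.
The surplus seats go to F, H, D.
H receives 2.

2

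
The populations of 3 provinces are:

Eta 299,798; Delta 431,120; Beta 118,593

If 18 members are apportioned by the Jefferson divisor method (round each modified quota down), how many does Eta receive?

6

Standard divisor 849511/18 ≈ 47195.056; standard quotas: Eta 6.352, Delta 9.135, Beta 2.513.
Rounding down gives 6, 9, 2 = 17 seats, so the divisor must be adjusted.
With modified divisor 43000: modified quotas Eta 6.972, Delta 10.026, Beta 2.758.
Rounding down: Eta 6, Delta 10, Beta 2 (total 18).
Eta receives 6.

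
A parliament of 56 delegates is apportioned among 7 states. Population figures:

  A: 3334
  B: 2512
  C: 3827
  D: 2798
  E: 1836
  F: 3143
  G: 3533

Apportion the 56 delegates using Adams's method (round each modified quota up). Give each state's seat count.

A 9, B 7, C 10, D 8, E 5, F 8, G 9

Standard divisor 20983/56 ≈ 374.696; standard quotas: A 8.898, B 6.704, C 10.214, D 7.467, E 4.900, F 8.388, G 9.429.
Rounding up gives 9, 7, 11, 8, 5, 9, 10 = 59 seats, so the divisor must be adjusted.
With modified divisor 396: modified quotas A 8.419, B 6.343, C 9.664, D 7.066, E 4.636, F 7.937, G 8.922.
Rounding up: A 9, B 7, C 10, D 8, E 5, F 8, G 9 (total 56).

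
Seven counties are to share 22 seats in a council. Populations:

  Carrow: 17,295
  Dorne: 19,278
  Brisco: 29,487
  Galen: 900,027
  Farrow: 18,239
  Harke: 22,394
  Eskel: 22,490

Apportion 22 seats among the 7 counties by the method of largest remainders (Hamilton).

Total 1029210; standard divisor 1029210/22 ≈ 46782.273.
Standard quotas: Carrow 0.3697, Dorne 0.4121, Brisco 0.6303, Galen 19.2386, Farrow 0.3899, Harke 0.4787, Eskel 0.4807.
Lower quotas: Carrow 0, Dorne 0, Brisco 0, Galen 19, Farrow 0, Harke 0, Eskel 0 (sum 19, leaving 3 seats).
Remainders in descending order: Brisco 0.6303, Eskel 0.4807, Harke 0.4787, Dorne 0.4121, Farrow 0.3899, Carrow 0.3697, Galen 0.2386.
The surplus seats go to Brisco, Eskel, Harke.

Carrow 0, Dorne 0, Brisco 1, Galen 19, Farrow 0, Harke 1, Eskel 1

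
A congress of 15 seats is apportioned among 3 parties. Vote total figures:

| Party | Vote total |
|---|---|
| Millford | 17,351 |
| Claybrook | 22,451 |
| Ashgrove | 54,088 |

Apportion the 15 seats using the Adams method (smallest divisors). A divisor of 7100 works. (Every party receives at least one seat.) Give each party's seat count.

With modified divisor 7100: modified quotas Millford 2.444, Claybrook 3.162, Ashgrove 7.618.
Rounding up: Millford 3, Claybrook 4, Ashgrove 8 (total 15).

Millford 3, Claybrook 4, Ashgrove 8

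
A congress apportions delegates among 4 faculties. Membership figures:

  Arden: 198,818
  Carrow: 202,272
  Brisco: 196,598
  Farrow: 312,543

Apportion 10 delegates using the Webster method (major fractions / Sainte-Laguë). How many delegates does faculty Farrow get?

4

Standard divisor 910231/10 ≈ 91023.1; standard quotas: Arden 2.184, Carrow 2.222, Brisco 2.160, Farrow 3.434.
Rounding to the nearest integer gives 2, 2, 2, 3 = 9 seats, so the divisor must be adjusted.
With modified divisor 85100: modified quotas Arden 2.336, Carrow 2.377, Brisco 2.310, Farrow 3.673.
Rounding to the nearest integer: Arden 2, Carrow 2, Brisco 2, Farrow 4 (total 10).
Farrow receives 4.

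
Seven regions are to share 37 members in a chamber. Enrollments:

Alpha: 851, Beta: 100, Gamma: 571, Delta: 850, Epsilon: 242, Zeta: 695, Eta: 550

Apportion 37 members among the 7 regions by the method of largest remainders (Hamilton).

Standard divisor: 3859 ÷ 37 ≈ 104.297.
Standard quotas: Alpha 8.159, Beta 0.959, Gamma 5.475, Delta 8.150, Epsilon 2.320, Zeta 6.664, Eta 5.273.
Lower quotas: Alpha 8, Beta 0, Gamma 5, Delta 8, Epsilon 2, Zeta 6, Eta 5 (sum 34, leaving 3 seats).
Remainders in descending order: Beta 0.959, Zeta 0.664, Gamma 0.475, Epsilon 0.320, Eta 0.273, Alpha 0.159, Delta 0.150.
Largest remainders: Beta, Zeta, Gamma receive the extra seats.

Alpha=8; Beta=1; Gamma=6; Delta=8; Epsilon=2; Zeta=7; Eta=5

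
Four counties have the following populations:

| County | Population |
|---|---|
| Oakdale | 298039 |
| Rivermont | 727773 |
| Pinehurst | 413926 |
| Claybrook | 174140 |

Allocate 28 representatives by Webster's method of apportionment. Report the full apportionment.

Oakdale=5; Rivermont=13; Pinehurst=7; Claybrook=3

Standard divisor 1613878/28 ≈ 57638.5; standard quotas: Oakdale 5.171, Rivermont 12.627, Pinehurst 7.181, Claybrook 3.021.
Rounding to the nearest integer gives Oakdale 5, Rivermont 13, Pinehurst 7, Claybrook 3 — total 28, matching the house size, so no adjustment is needed.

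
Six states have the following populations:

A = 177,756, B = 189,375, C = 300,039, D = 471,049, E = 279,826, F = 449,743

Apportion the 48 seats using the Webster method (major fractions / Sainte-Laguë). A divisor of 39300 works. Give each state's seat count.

With modified divisor 39300: modified quotas A 4.523, B 4.819, C 7.635, D 11.986, E 7.120, F 11.444.
Rounding to the nearest integer: A 5, B 5, C 8, D 12, E 7, F 11 (total 48).

A 5; B 5; C 8; D 12; E 7; F 11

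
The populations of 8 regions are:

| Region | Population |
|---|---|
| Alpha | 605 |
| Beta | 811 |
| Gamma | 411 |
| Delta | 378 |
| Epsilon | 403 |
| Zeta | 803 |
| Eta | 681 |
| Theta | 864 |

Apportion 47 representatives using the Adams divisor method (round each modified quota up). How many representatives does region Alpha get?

Standard divisor 4956/47 ≈ 105.447; standard quotas: Alpha 5.737, Beta 7.691, Gamma 3.898, Delta 3.585, Epsilon 3.822, Zeta 7.615, Eta 6.458, Theta 8.194.
Rounding up gives 6, 8, 4, 4, 4, 8, 7, 9 = 50 seats, so the divisor must be adjusted.
With modified divisor 115.3: modified quotas Alpha 5.247, Beta 7.034, Gamma 3.565, Delta 3.278, Epsilon 3.495, Zeta 6.964, Eta 5.906, Theta 7.493.
Rounding up: Alpha 6, Beta 8, Gamma 4, Delta 4, Epsilon 4, Zeta 7, Eta 6, Theta 8 (total 47).
Alpha receives 6.

6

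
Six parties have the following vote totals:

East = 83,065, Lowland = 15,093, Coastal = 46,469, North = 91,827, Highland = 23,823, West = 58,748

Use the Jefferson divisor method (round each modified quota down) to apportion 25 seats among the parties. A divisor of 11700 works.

With modified divisor 11700: modified quotas East 7.100, Lowland 1.290, Coastal 3.972, North 7.848, Highland 2.036, West 5.021.
Rounding down: East 7, Lowland 1, Coastal 3, North 7, Highland 2, West 5 (total 25).

East 7, Lowland 1, Coastal 3, North 7, Highland 2, West 5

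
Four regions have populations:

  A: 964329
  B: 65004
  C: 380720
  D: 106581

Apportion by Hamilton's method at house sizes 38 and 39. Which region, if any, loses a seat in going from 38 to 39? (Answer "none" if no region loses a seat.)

At 38 seats: A 24, B 2, C 9, D 3.
At 39 seats: A 25, B 1, C 10, D 3.
B drops from 2 to 1.

B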